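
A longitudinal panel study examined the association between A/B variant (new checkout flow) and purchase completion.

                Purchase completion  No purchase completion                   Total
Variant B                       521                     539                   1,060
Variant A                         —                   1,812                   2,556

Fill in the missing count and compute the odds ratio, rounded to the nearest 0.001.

2.354

The missing cell is in the unexposed row: 2556 − 1812 = 744.
So a = 521, b = 539, c = 744, d = 1812.
OR = (a·d)/(b·c) = (521 × 1812) / (539 × 744) = 944052 / 401016 = 2.35415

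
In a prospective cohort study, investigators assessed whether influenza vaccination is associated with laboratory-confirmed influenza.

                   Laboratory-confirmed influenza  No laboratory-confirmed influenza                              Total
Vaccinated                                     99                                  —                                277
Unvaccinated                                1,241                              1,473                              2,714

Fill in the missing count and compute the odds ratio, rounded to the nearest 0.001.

The missing cell is in the exposed row: 277 − 99 = 178.
So a = 99, b = 178, c = 1241, d = 1473.
OR = (a·d)/(b·c) = (99 × 1473) / (178 × 1241) = 145827 / 220898 = 0.66016

0.660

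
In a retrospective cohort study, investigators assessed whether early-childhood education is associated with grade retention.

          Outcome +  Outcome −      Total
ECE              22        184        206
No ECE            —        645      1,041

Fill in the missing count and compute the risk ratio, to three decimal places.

0.281

The missing cell is in the unexposed row: 1041 − 645 = 396.
So a = 22, b = 184, c = 396, d = 645.
RR = [a/(a+b)] / [c/(c+d)] = (22/206) / (396/1041) = 0.10680/0.38040 = 0.28074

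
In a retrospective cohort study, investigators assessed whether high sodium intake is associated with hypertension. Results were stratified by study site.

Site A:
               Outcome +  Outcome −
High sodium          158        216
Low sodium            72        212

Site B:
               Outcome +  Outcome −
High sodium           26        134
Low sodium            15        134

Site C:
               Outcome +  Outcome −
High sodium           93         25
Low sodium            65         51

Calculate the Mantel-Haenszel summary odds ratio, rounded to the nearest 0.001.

OR_MH = Σ(aᵢdᵢ/nᵢ) / Σ(bᵢcᵢ/nᵢ), where nᵢ is the stratum total.
Stratum 1 (Site A): n = 658; a·d/n = 158·212/658 = 50.9058; b·c/n = 216·72/658 = 23.6353
Stratum 2 (Site B): n = 309; a·d/n = 26·134/309 = 11.2751; b·c/n = 134·15/309 = 6.5049
Stratum 3 (Site C): n = 234; a·d/n = 93·51/234 = 20.2692; b·c/n = 25·65/234 = 6.9444
OR_MH = (50.9058 + 11.2751 + 20.2692) / (23.6353 + 6.5049 + 6.9444) = 82.4501 / 37.0846 = 2.22330

2.223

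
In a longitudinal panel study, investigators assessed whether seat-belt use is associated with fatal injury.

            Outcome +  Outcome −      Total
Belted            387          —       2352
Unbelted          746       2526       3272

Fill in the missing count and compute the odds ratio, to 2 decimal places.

The missing cell is in the exposed row: 2352 − 387 = 1965.
So a = 387, b = 1965, c = 746, d = 2526.
OR = (a·d)/(b·c) = (387 × 2526) / (1965 × 746) = 977562 / 1465890 = 0.66687

0.67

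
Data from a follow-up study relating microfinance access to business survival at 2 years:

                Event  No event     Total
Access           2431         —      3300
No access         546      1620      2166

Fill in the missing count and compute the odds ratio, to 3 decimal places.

The missing cell is in the exposed row: 3300 − 2431 = 869.
So a = 2431, b = 869, c = 546, d = 1620.
OR = (a·d)/(b·c) = (2431 × 1620) / (869 × 546) = 3938220 / 474474 = 8.30018

8.300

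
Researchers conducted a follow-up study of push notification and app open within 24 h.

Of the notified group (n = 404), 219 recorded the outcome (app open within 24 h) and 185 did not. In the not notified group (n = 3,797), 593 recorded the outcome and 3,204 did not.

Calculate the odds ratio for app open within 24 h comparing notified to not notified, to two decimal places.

From the description: a = 219, b = 185, c = 593, d = 3204.
OR = (a·d)/(b·c) = (219 × 3204) / (185 × 593) = 701676 / 109705 = 6.39603
The odds of app open within 24 h are about 6.40 times as high in the notified group.

6.40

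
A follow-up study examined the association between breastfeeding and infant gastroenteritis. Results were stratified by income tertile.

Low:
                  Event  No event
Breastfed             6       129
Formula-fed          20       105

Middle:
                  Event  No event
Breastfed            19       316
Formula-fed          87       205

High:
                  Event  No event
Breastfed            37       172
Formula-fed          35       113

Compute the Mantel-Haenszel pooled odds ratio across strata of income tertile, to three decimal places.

OR_MH = Σ(aᵢdᵢ/nᵢ) / Σ(bᵢcᵢ/nᵢ), where nᵢ is the stratum total.
Stratum 1 (Low): n = 260; a·d/n = 6·105/260 = 2.4231; b·c/n = 129·20/260 = 9.9231
Stratum 2 (Middle): n = 627; a·d/n = 19·205/627 = 6.2121; b·c/n = 316·87/627 = 43.8469
Stratum 3 (High): n = 357; a·d/n = 37·113/357 = 11.7115; b·c/n = 172·35/357 = 16.8627
OR_MH = (2.4231 + 6.2121 + 11.7115) / (9.9231 + 43.8469 + 16.8627) = 20.3467 / 70.6327 = 0.28806

0.288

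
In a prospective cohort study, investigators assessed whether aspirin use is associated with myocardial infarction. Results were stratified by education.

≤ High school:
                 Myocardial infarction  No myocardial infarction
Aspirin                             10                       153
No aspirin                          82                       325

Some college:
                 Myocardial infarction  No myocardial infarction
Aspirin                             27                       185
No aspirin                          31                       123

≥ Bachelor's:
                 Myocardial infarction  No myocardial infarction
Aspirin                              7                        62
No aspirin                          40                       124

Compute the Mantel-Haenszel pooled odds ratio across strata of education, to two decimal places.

0.38

OR_MH = Σ(aᵢdᵢ/nᵢ) / Σ(bᵢcᵢ/nᵢ), where nᵢ is the stratum total.
Stratum 1 (≤ High school): n = 570; a·d/n = 10·325/570 = 5.7018; b·c/n = 153·82/570 = 22.0105
Stratum 2 (Some college): n = 366; a·d/n = 27·123/366 = 9.0738; b·c/n = 185·31/366 = 15.6694
Stratum 3 (≥ Bachelor's): n = 233; a·d/n = 7·124/233 = 3.7253; b·c/n = 62·40/233 = 10.6438
OR_MH = (5.7018 + 9.0738 + 3.7253) / (22.0105 + 15.6694 + 10.6438) = 18.5008 / 48.3237 = 0.38285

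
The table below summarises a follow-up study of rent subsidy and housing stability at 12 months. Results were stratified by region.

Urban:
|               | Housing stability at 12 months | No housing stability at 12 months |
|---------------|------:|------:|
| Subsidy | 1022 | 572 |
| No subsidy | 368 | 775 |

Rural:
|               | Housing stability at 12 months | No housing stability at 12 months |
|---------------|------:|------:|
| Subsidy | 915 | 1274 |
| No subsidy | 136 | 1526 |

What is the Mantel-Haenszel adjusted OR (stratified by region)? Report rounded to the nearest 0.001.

OR_MH = Σ(aᵢdᵢ/nᵢ) / Σ(bᵢcᵢ/nᵢ), where nᵢ is the stratum total.
Stratum 1 (Urban): n = 2737; a·d/n = 1022·775/2737 = 289.3862; b·c/n = 572·368/2737 = 76.9076
Stratum 2 (Rural): n = 3851; a·d/n = 915·1526/3851 = 362.5786; b·c/n = 1274·136/3851 = 44.9920
OR_MH = (289.3862 + 362.5786) / (76.9076 + 44.9920) = 651.9647 / 121.8995 = 5.34838

5.348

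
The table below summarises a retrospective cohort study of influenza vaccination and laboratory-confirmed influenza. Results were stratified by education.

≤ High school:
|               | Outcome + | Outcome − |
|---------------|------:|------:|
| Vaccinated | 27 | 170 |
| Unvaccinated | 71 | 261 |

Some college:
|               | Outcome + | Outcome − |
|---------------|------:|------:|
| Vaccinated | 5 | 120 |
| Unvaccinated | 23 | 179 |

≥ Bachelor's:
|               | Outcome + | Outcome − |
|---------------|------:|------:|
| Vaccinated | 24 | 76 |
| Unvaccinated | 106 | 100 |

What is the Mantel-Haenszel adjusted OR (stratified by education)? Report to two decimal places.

0.42

OR_MH = Σ(aᵢdᵢ/nᵢ) / Σ(bᵢcᵢ/nᵢ), where nᵢ is the stratum total.
Stratum 1 (≤ High school): n = 529; a·d/n = 27·261/529 = 13.3214; b·c/n = 170·71/529 = 22.8166
Stratum 2 (Some college): n = 327; a·d/n = 5·179/327 = 2.7370; b·c/n = 120·23/327 = 8.4404
Stratum 3 (≥ Bachelor's): n = 306; a·d/n = 24·100/306 = 7.8431; b·c/n = 76·106/306 = 26.3268
OR_MH = (13.3214 + 2.7370 + 7.8431) / (22.8166 + 8.4404 + 26.3268) = 23.9015 / 57.5838 = 0.41507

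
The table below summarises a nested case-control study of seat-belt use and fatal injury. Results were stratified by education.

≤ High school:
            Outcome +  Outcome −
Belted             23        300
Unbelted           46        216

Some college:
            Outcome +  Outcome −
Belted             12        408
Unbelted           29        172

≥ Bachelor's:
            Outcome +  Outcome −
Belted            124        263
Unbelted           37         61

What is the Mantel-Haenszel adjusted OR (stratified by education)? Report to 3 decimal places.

0.437

OR_MH = Σ(aᵢdᵢ/nᵢ) / Σ(bᵢcᵢ/nᵢ), where nᵢ is the stratum total.
Stratum 1 (≤ High school): n = 585; a·d/n = 23·216/585 = 8.4923; b·c/n = 300·46/585 = 23.5897
Stratum 2 (Some college): n = 621; a·d/n = 12·172/621 = 3.3237; b·c/n = 408·29/621 = 19.0531
Stratum 3 (≥ Bachelor's): n = 485; a·d/n = 124·61/485 = 15.5959; b·c/n = 263·37/485 = 20.0639
OR_MH = (8.4923 + 3.3237 + 15.5959) / (23.5897 + 19.0531 + 20.0639) = 27.4119 / 62.7068 = 0.43714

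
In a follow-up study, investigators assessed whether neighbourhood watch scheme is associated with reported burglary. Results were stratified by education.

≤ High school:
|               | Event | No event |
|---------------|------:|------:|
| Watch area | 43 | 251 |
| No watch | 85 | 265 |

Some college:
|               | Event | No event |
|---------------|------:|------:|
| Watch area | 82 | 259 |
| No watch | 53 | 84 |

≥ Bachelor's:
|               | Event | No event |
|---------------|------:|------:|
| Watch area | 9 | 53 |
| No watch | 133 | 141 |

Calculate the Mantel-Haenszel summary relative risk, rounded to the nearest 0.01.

RR_MH = Σ(aᵢ·n₀ᵢ/nᵢ) / Σ(cᵢ·n₁ᵢ/nᵢ), with n₁ᵢ = aᵢ+bᵢ (exposed), n₀ᵢ = cᵢ+dᵢ (unexposed), nᵢ = n₁ᵢ+n₀ᵢ.
Stratum 1 (≤ High school): n₁ = 294, n₀ = 350, n = 644; a·n₀/n = 43·350/644 = 23.3696; c·n₁/n = 85·294/644 = 38.8043
Stratum 2 (Some college): n₁ = 341, n₀ = 137, n = 478; a·n₀/n = 82·137/478 = 23.5021; c·n₁/n = 53·341/478 = 37.8096
Stratum 3 (≥ Bachelor's): n₁ = 62, n₀ = 274, n = 336; a·n₀/n = 9·274/336 = 7.3393; c·n₁/n = 133·62/336 = 24.5417
RR_MH = (23.3696 + 23.5021 + 7.3393) / (38.8043 + 37.8096 + 24.5417) = 54.2109 / 101.1556 = 0.53592

0.54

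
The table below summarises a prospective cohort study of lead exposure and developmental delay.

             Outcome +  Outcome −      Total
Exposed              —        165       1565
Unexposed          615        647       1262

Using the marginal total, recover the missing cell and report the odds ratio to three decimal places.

8.926

The missing cell is in the exposed row: 1565 − 165 = 1400.
So a = 1400, b = 165, c = 615, d = 647.
OR = (a·d)/(b·c) = (1400 × 647) / (165 × 615) = 905800 / 101475 = 8.92634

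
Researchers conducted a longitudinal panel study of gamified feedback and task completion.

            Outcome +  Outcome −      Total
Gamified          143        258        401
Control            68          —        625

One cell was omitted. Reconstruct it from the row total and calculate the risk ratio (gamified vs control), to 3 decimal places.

The missing cell is in the unexposed row: 625 − 68 = 557.
So a = 143, b = 258, c = 68, d = 557.
RR = [a/(a+b)] / [c/(c+d)] = (143/401) / (68/625) = 0.35661/0.10880 = 3.27765

3.278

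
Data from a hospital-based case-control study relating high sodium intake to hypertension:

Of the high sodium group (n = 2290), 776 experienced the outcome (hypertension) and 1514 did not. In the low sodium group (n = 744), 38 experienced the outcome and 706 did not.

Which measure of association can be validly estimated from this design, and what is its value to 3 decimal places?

From the description: a = 776, b = 1514, c = 38, d = 706.
This is a hospital-based case-control study: participants were sampled on outcome status, so risks in the source population cannot be estimated directly — relative risk is not valid here. The odds ratio is the appropriate measure.
OR = (a·d)/(b·c) = (776 × 706) / (1514 × 38) = 547856 / 57532 = 9.52263

9.523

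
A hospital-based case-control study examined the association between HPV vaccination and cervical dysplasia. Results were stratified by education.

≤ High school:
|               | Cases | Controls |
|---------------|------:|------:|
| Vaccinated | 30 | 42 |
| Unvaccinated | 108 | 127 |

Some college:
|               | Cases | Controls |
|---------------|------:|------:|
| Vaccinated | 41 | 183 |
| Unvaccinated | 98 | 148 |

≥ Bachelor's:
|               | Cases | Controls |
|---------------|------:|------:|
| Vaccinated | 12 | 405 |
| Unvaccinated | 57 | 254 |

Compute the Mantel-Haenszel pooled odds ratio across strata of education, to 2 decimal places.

OR_MH = Σ(aᵢdᵢ/nᵢ) / Σ(bᵢcᵢ/nᵢ), where nᵢ is the stratum total.
Stratum 1 (≤ High school): n = 307; a·d/n = 30·127/307 = 12.4104; b·c/n = 42·108/307 = 14.7752
Stratum 2 (Some college): n = 470; a·d/n = 41·148/470 = 12.9106; b·c/n = 183·98/470 = 38.1574
Stratum 3 (≥ Bachelor's): n = 728; a·d/n = 12·254/728 = 4.1868; b·c/n = 405·57/728 = 31.7102
OR_MH = (12.4104 + 12.9106 + 4.1868) / (14.7752 + 38.1574 + 31.7102) = 29.5079 / 84.6429 = 0.34862

0.35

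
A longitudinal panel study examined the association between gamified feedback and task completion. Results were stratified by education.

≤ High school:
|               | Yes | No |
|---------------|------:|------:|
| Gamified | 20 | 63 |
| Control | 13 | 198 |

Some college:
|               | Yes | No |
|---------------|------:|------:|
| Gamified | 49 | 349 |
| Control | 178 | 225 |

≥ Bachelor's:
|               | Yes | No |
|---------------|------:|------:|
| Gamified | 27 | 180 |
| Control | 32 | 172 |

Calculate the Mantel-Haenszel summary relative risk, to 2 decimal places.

RR_MH = Σ(aᵢ·n₀ᵢ/nᵢ) / Σ(cᵢ·n₁ᵢ/nᵢ), with n₁ᵢ = aᵢ+bᵢ (exposed), n₀ᵢ = cᵢ+dᵢ (unexposed), nᵢ = n₁ᵢ+n₀ᵢ.
Stratum 1 (≤ High school): n₁ = 83, n₀ = 211, n = 294; a·n₀/n = 20·211/294 = 14.3537; c·n₁/n = 13·83/294 = 3.6701
Stratum 2 (Some college): n₁ = 398, n₀ = 403, n = 801; a·n₀/n = 49·403/801 = 24.6529; c·n₁/n = 178·398/801 = 88.4444
Stratum 3 (≥ Bachelor's): n₁ = 207, n₀ = 204, n = 411; a·n₀/n = 27·204/411 = 13.4015; c·n₁/n = 32·207/411 = 16.1168
RR_MH = (14.3537 + 24.6529 + 13.4015) / (3.6701 + 88.4444 + 16.1168) = 52.4081 / 108.2313 = 0.48422

0.48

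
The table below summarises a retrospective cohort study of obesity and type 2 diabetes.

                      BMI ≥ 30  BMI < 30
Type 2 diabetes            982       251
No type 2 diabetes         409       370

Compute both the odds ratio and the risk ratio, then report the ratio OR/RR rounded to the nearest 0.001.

2.026

Reading the table with exposure as columns: a = 982 (BMI ≥ 30, case), b = 409 (BMI ≥ 30, non-case), c = 251 (BMI < 30, case), d = 370.
OR = (982·370)/(409·251) = 363340/102659 = 3.53929
Risk in exposed = 982/1391 = 0.70597; risk in unexposed = 251/621 = 0.40419; RR = 1.74664
OR/RR = 3.53929 / 1.74664 = 2.02635
The outcome is not rare, so the OR lies further from 1 than the RR.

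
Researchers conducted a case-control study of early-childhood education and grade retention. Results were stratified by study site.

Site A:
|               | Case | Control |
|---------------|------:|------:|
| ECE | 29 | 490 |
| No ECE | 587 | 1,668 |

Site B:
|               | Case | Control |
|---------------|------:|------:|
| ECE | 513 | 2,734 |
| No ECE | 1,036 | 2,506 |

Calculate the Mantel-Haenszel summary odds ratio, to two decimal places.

OR_MH = Σ(aᵢdᵢ/nᵢ) / Σ(bᵢcᵢ/nᵢ), where nᵢ is the stratum total.
Stratum 1 (Site A): n = 2774; a·d/n = 29·1668/2774 = 17.4376; b·c/n = 490·587/2774 = 103.6878
Stratum 2 (Site B): n = 6789; a·d/n = 513·2506/6789 = 189.3619; b·c/n = 2734·1036/6789 = 417.2078
OR_MH = (17.4376 + 189.3619) / (103.6878 + 417.2078) = 206.7995 / 520.8957 = 0.39701

0.40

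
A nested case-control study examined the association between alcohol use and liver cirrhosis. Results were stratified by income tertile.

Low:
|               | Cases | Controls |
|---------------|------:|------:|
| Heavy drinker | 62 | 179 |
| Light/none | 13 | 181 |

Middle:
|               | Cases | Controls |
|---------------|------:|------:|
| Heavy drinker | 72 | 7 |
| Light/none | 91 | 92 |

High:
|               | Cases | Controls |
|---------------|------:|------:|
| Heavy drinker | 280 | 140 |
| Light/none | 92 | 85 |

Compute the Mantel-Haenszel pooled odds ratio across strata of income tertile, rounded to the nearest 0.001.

OR_MH = Σ(aᵢdᵢ/nᵢ) / Σ(bᵢcᵢ/nᵢ), where nᵢ is the stratum total.
Stratum 1 (Low): n = 435; a·d/n = 62·181/435 = 25.7977; b·c/n = 179·13/435 = 5.3494
Stratum 2 (Middle): n = 262; a·d/n = 72·92/262 = 25.2824; b·c/n = 7·91/262 = 2.4313
Stratum 3 (High): n = 597; a·d/n = 280·85/597 = 39.8660; b·c/n = 140·92/597 = 21.5745
OR_MH = (25.7977 + 25.2824 + 39.8660) / (5.3494 + 2.4313 + 21.5745) = 90.9461 / 29.3553 = 3.09812

3.098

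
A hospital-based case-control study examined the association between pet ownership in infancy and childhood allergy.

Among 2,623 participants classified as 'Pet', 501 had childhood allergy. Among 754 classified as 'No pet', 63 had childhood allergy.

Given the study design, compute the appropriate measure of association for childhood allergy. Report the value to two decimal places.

2.59

From the description: a = 501, b = 2122, c = 63, d = 691.
This is a hospital-based case-control study: participants were sampled on outcome status, so risks in the source population cannot be estimated directly — relative risk is not valid here. The odds ratio is the appropriate measure.
OR = (a·d)/(b·c) = (501 × 691) / (2122 × 63) = 346191 / 133686 = 2.58958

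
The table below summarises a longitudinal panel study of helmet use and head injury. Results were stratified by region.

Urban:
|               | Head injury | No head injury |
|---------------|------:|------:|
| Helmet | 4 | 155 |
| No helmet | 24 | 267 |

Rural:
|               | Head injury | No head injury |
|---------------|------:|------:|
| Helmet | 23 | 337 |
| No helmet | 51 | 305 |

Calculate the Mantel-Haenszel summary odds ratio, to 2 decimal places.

0.38

OR_MH = Σ(aᵢdᵢ/nᵢ) / Σ(bᵢcᵢ/nᵢ), where nᵢ is the stratum total.
Stratum 1 (Urban): n = 450; a·d/n = 4·267/450 = 2.3733; b·c/n = 155·24/450 = 8.2667
Stratum 2 (Rural): n = 716; a·d/n = 23·305/716 = 9.7975; b·c/n = 337·51/716 = 24.0042
OR_MH = (2.3733 + 9.7975) / (8.2667 + 24.0042) = 12.1708 / 32.2709 = 0.37715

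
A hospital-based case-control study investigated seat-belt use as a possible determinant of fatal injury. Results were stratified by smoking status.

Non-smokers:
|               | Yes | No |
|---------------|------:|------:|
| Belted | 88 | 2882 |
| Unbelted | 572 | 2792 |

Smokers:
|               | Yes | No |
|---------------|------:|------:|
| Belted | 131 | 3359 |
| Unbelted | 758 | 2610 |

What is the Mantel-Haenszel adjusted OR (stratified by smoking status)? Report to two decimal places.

OR_MH = Σ(aᵢdᵢ/nᵢ) / Σ(bᵢcᵢ/nᵢ), where nᵢ is the stratum total.
Stratum 1 (Non-smokers): n = 6334; a·d/n = 88·2792/6334 = 38.7900; b·c/n = 2882·572/6334 = 260.2627
Stratum 2 (Smokers): n = 6858; a·d/n = 131·2610/6858 = 49.8556; b·c/n = 3359·758/6858 = 371.2631
OR_MH = (38.7900 + 49.8556) / (260.2627 + 371.2631) = 88.6457 / 631.5258 = 0.14037

0.14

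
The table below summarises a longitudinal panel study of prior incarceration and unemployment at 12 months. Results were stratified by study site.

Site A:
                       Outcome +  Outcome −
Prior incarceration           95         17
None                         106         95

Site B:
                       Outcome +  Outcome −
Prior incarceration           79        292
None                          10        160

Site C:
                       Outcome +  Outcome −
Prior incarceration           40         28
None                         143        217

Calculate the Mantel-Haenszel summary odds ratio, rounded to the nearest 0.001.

OR_MH = Σ(aᵢdᵢ/nᵢ) / Σ(bᵢcᵢ/nᵢ), where nᵢ is the stratum total.
Stratum 1 (Site A): n = 313; a·d/n = 95·95/313 = 28.8339; b·c/n = 17·106/313 = 5.7572
Stratum 2 (Site B): n = 541; a·d/n = 79·160/541 = 23.3641; b·c/n = 292·10/541 = 5.3974
Stratum 3 (Site C): n = 428; a·d/n = 40·217/428 = 20.2804; b·c/n = 28·143/428 = 9.3551
OR_MH = (28.8339 + 23.3641 + 20.2804) / (5.7572 + 5.3974 + 9.3551) = 72.4784 / 20.5097 = 3.53385

3.534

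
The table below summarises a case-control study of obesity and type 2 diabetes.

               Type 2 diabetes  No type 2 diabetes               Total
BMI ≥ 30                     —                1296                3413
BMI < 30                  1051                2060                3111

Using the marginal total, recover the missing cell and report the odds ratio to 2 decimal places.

The missing cell is in the exposed row: 3413 − 1296 = 2117.
So a = 2117, b = 1296, c = 1051, d = 2060.
OR = (a·d)/(b·c) = (2117 × 2060) / (1296 × 1051) = 4361020 / 1362096 = 3.20170

3.20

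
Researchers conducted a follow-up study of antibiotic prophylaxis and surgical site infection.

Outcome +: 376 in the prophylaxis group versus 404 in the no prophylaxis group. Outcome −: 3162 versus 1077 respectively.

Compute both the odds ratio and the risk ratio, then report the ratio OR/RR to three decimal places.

From the description: a = 376, b = 3162, c = 404, d = 1077.
OR = (376·1077)/(3162·404) = 404952/1277448 = 0.31700
Risk in exposed = 376/3538 = 0.10627; risk in unexposed = 404/1481 = 0.27279; RR = 0.38959
OR/RR = 0.31700 / 0.38959 = 0.81369
The outcome is not rare, so the OR lies further from 1 than the RR.

0.814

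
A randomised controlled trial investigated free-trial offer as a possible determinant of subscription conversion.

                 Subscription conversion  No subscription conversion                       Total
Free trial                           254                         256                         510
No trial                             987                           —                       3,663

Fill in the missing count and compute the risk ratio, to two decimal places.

The missing cell is in the unexposed row: 3663 − 987 = 2676.
So a = 254, b = 256, c = 987, d = 2676.
RR = [a/(a+b)] / [c/(c+d)] = (254/510) / (987/3663) = 0.49804/0.26945 = 1.84835

1.85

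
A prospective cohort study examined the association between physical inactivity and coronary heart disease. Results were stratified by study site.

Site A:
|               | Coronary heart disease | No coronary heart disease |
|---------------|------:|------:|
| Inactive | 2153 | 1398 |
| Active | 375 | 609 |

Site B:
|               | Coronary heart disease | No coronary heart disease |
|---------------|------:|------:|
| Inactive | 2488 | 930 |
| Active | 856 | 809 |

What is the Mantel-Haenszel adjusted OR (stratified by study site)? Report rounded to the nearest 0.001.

2.517

OR_MH = Σ(aᵢdᵢ/nᵢ) / Σ(bᵢcᵢ/nᵢ), where nᵢ is the stratum total.
Stratum 1 (Site A): n = 4535; a·d/n = 2153·609/4535 = 289.1239; b·c/n = 1398·375/4535 = 115.6009
Stratum 2 (Site B): n = 5083; a·d/n = 2488·809/5083 = 395.9850; b·c/n = 930·856/5083 = 156.6162
OR_MH = (289.1239 + 395.9850) / (115.6009 + 156.6162) = 685.1090 / 272.2171 = 2.51677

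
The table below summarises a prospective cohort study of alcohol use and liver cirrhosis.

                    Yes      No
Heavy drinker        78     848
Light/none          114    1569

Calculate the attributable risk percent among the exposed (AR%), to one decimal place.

19.6

Cells: a = 78, b = 848, c = 114, d = 1569.
Risk in exposed = 78/926 = 0.08423; risk in unexposed = 114/1683 = 0.06774.
RR = 0.08423/0.06774 = 1.24355
AR% = (RR − 1)/RR × 100 = (1.24355 − 1)/1.24355 × 100 = 19.5850%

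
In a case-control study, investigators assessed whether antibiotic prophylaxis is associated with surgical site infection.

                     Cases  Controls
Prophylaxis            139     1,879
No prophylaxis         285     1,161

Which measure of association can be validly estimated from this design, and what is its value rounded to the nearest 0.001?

Cells: a = 139, b = 1879, c = 285, d = 1161.
This is a case-control study: participants were sampled on outcome status, so risks in the source population cannot be estimated directly — relative risk is not valid here. The odds ratio is the appropriate measure.
OR = (a·d)/(b·c) = (139 × 1161) / (1879 × 285) = 161379 / 535515 = 0.30135

0.301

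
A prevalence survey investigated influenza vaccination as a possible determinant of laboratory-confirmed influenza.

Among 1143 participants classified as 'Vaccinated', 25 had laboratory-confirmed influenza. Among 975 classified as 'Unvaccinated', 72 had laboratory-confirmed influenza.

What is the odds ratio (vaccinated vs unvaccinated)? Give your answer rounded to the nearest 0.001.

From the description: a = 25, b = 1118, c = 72, d = 903.
OR = (a·d)/(b·c) = (25 × 903) / (1118 × 72) = 22575 / 80496 = 0.28045
Exposure is associated with lower odds of laboratory-confirmed influenza (OR = 0.28 < 1).

0.280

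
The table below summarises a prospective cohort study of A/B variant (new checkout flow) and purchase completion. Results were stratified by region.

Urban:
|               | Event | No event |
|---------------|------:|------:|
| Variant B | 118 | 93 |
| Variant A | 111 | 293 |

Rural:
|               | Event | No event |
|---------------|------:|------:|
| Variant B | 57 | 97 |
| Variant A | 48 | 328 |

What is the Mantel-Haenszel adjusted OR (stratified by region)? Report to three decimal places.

OR_MH = Σ(aᵢdᵢ/nᵢ) / Σ(bᵢcᵢ/nᵢ), where nᵢ is the stratum total.
Stratum 1 (Urban): n = 615; a·d/n = 118·293/615 = 56.2179; b·c/n = 93·111/615 = 16.7854
Stratum 2 (Rural): n = 530; a·d/n = 57·328/530 = 35.2755; b·c/n = 97·48/530 = 8.7849
OR_MH = (56.2179 + 35.2755) / (16.7854 + 8.7849) = 91.4934 / 25.5703 = 3.57811

3.578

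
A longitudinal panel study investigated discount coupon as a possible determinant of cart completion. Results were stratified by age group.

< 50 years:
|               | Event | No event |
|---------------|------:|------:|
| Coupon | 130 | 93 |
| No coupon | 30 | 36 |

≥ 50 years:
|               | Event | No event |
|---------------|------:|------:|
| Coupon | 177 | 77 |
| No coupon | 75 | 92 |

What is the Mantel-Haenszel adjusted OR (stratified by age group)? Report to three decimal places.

2.348

OR_MH = Σ(aᵢdᵢ/nᵢ) / Σ(bᵢcᵢ/nᵢ), where nᵢ is the stratum total.
Stratum 1 (< 50 years): n = 289; a·d/n = 130·36/289 = 16.1938; b·c/n = 93·30/289 = 9.6540
Stratum 2 (≥ 50 years): n = 421; a·d/n = 177·92/421 = 38.6793; b·c/n = 77·75/421 = 13.7173
OR_MH = (16.1938 + 38.6793) / (9.6540 + 13.7173) = 54.8731 / 23.3713 = 2.34788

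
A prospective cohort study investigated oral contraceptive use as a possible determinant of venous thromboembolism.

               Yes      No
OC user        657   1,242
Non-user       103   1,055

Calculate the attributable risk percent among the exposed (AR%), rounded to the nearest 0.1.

74.3

Cells: a = 657, b = 1242, c = 103, d = 1055.
Risk in exposed = 657/1899 = 0.34597; risk in unexposed = 103/1158 = 0.08895.
RR = 0.34597/0.08895 = 3.88966
AR% = (RR − 1)/RR × 100 = (3.88966 − 1)/3.88966 × 100 = 74.2908%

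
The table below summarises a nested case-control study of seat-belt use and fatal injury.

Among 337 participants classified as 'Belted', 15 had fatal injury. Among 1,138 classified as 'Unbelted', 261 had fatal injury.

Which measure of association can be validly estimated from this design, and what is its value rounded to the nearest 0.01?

From the description: a = 15, b = 322, c = 261, d = 877.
This is a nested case-control study: participants were sampled on outcome status, so risks in the source population cannot be estimated directly — relative risk is not valid here. The odds ratio is the appropriate measure.
OR = (a·d)/(b·c) = (15 × 877) / (322 × 261) = 13155 / 84042 = 0.15653

0.16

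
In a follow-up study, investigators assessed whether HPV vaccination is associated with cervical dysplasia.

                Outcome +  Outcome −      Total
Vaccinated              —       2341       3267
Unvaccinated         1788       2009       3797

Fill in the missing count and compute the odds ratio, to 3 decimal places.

The missing cell is in the exposed row: 3267 − 2341 = 926.
So a = 926, b = 2341, c = 1788, d = 2009.
OR = (a·d)/(b·c) = (926 × 2009) / (2341 × 1788) = 1860334 / 4185708 = 0.44445

0.444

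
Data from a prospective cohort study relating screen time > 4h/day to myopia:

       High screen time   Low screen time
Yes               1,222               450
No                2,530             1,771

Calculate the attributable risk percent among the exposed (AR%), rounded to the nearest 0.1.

37.8

Reading the table with exposure as columns: a = 1222 (High screen time, case), b = 2530 (High screen time, non-case), c = 450 (Low screen time, case), d = 1771.
Risk in exposed = 1222/3752 = 0.32569; risk in unexposed = 450/2221 = 0.20261.
RR = 0.32569/0.20261 = 1.60748
AR% = (RR − 1)/RR × 100 = (1.60748 − 1)/1.60748 × 100 = 37.7907%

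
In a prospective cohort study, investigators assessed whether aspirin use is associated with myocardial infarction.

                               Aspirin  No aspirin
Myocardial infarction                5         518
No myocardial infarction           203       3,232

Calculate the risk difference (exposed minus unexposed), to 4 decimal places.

Reading the table with exposure as columns: a = 5 (Aspirin, case), b = 203 (Aspirin, non-case), c = 518 (No aspirin, case), d = 3232.
Risk in exposed = 5/208 = 0.024038; risk in unexposed = 518/3750 = 0.138133.
Risk difference = 0.024038 − 0.138133 = -0.114095

-0.1141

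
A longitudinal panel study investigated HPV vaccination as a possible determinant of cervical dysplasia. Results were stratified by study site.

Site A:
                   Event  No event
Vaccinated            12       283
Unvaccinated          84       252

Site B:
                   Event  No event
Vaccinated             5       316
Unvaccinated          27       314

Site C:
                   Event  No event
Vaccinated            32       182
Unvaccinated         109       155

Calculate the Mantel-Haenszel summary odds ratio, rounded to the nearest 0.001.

0.191

OR_MH = Σ(aᵢdᵢ/nᵢ) / Σ(bᵢcᵢ/nᵢ), where nᵢ is the stratum total.
Stratum 1 (Site A): n = 631; a·d/n = 12·252/631 = 4.7924; b·c/n = 283·84/631 = 37.6735
Stratum 2 (Site B): n = 662; a·d/n = 5·314/662 = 2.3716; b·c/n = 316·27/662 = 12.8882
Stratum 3 (Site C): n = 478; a·d/n = 32·155/478 = 10.3766; b·c/n = 182·109/478 = 41.5021
OR_MH = (4.7924 + 2.3716 + 10.3766) / (37.6735 + 12.8882 + 41.5021) = 17.5406 / 92.0638 = 0.19053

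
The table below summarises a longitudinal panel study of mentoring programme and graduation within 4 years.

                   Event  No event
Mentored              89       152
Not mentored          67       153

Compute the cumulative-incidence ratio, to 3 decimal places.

Cells: a = 89, b = 152, c = 67, d = 153.
Risk in exposed = 89/241 = 0.36929; risk in unexposed = 67/220 = 0.30455.
RR = 0.36929 / 0.30455 = 1.21261
The risk among the exposed is 1.21 times that among the unexposed.

1.213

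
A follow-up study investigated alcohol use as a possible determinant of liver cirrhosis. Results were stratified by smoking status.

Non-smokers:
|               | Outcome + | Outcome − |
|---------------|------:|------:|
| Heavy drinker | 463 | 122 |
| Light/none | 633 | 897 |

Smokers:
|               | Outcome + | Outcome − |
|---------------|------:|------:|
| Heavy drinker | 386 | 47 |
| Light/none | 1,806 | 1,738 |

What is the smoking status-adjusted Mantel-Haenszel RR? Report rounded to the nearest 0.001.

RR_MH = Σ(aᵢ·n₀ᵢ/nᵢ) / Σ(cᵢ·n₁ᵢ/nᵢ), with n₁ᵢ = aᵢ+bᵢ (exposed), n₀ᵢ = cᵢ+dᵢ (unexposed), nᵢ = n₁ᵢ+n₀ᵢ.
Stratum 1 (Non-smokers): n₁ = 585, n₀ = 1530, n = 2115; a·n₀/n = 463·1530/2115 = 334.9362; c·n₁/n = 633·585/2115 = 175.0851
Stratum 2 (Smokers): n₁ = 433, n₀ = 3544, n = 3977; a·n₀/n = 386·3544/3977 = 343.9738; c·n₁/n = 1806·433/3977 = 196.6301
RR_MH = (334.9362 + 343.9738) / (175.0851 + 196.6301) = 678.9100 / 371.7152 = 1.82643

1.826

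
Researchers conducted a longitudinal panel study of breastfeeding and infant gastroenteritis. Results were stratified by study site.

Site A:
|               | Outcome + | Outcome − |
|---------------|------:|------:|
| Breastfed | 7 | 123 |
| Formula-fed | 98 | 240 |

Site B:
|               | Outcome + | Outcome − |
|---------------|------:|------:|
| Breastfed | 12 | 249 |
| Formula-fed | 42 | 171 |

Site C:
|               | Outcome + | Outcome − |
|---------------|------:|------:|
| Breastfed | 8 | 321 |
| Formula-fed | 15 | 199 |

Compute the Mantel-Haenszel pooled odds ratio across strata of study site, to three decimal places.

OR_MH = Σ(aᵢdᵢ/nᵢ) / Σ(bᵢcᵢ/nᵢ), where nᵢ is the stratum total.
Stratum 1 (Site A): n = 468; a·d/n = 7·240/468 = 3.5897; b·c/n = 123·98/468 = 25.7564
Stratum 2 (Site B): n = 474; a·d/n = 12·171/474 = 4.3291; b·c/n = 249·42/474 = 22.0633
Stratum 3 (Site C): n = 543; a·d/n = 8·199/543 = 2.9319; b·c/n = 321·15/543 = 8.8674
OR_MH = (3.5897 + 4.3291 + 2.9319) / (25.7564 + 22.0633 + 8.8674) = 10.8507 / 56.6871 = 0.19141

0.191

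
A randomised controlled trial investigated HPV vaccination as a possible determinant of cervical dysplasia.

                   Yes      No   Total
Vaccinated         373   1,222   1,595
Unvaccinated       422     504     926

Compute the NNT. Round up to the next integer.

5

Risk in treated group = 373/1595 = 0.23386; risk in control = 422/926 = 0.45572.
Absolute risk reduction = 0.45572 − 0.23386 = 0.22187
NNT = 1 / ARR = 1 / 0.22187 = 4.507 → round up → 5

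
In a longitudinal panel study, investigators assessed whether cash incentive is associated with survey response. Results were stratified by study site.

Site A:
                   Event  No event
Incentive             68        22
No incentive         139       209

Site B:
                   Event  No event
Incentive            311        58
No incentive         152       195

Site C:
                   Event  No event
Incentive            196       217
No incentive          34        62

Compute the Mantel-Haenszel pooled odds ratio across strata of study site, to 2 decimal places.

4.17

OR_MH = Σ(aᵢdᵢ/nᵢ) / Σ(bᵢcᵢ/nᵢ), where nᵢ is the stratum total.
Stratum 1 (Site A): n = 438; a·d/n = 68·209/438 = 32.4475; b·c/n = 22·139/438 = 6.9817
Stratum 2 (Site B): n = 716; a·d/n = 311·195/716 = 84.6997; b·c/n = 58·152/716 = 12.3128
Stratum 3 (Site C): n = 509; a·d/n = 196·62/509 = 23.8743; b·c/n = 217·34/509 = 14.4951
OR_MH = (32.4475 + 84.6997 + 23.8743) / (6.9817 + 12.3128 + 14.4951) = 141.0215 / 33.7897 = 4.17351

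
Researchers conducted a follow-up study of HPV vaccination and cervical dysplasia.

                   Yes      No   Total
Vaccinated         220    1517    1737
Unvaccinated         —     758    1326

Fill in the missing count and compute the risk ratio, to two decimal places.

The missing cell is in the unexposed row: 1326 − 758 = 568.
So a = 220, b = 1517, c = 568, d = 758.
RR = [a/(a+b)] / [c/(c+d)] = (220/1737) / (568/1326) = 0.12666/0.42836 = 0.29568

0.30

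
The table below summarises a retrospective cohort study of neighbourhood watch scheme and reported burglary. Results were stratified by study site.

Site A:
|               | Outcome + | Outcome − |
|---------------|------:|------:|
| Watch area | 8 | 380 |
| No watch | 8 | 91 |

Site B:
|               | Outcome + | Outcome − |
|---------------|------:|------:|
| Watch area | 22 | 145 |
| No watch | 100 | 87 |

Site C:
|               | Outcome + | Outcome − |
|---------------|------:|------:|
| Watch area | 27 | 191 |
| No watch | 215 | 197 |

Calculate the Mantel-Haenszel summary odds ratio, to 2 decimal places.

0.14

OR_MH = Σ(aᵢdᵢ/nᵢ) / Σ(bᵢcᵢ/nᵢ), where nᵢ is the stratum total.
Stratum 1 (Site A): n = 487; a·d/n = 8·91/487 = 1.4949; b·c/n = 380·8/487 = 6.2423
Stratum 2 (Site B): n = 354; a·d/n = 22·87/354 = 5.4068; b·c/n = 145·100/354 = 40.9605
Stratum 3 (Site C): n = 630; a·d/n = 27·197/630 = 8.4429; b·c/n = 191·215/630 = 65.1825
OR_MH = (1.4949 + 5.4068 + 8.4429) / (6.2423 + 40.9605 + 65.1825) = 15.3445 / 112.3853 = 0.13653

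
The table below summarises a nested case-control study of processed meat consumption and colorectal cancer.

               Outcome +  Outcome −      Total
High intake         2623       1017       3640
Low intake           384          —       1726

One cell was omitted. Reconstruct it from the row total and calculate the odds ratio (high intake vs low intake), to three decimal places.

9.014

The missing cell is in the unexposed row: 1726 − 384 = 1342.
So a = 2623, b = 1017, c = 384, d = 1342.
OR = (a·d)/(b·c) = (2623 × 1342) / (1017 × 384) = 3520066 / 390528 = 9.01361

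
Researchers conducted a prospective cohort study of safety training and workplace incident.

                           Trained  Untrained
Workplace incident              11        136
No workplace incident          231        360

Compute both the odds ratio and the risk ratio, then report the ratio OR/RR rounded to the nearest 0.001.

0.760

Reading the table with exposure as columns: a = 11 (Trained, case), b = 231 (Trained, non-case), c = 136 (Untrained, case), d = 360.
OR = (11·360)/(231·136) = 3960/31416 = 0.12605
Risk in exposed = 11/242 = 0.04545; risk in unexposed = 136/496 = 0.27419; RR = 0.16578
OR/RR = 0.12605 / 0.16578 = 0.76037
The outcome is not rare, so the OR lies further from 1 than the RR.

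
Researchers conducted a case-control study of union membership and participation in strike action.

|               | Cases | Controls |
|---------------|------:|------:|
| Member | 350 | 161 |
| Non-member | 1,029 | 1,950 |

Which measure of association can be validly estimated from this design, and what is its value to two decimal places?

Cells: a = 350, b = 161, c = 1029, d = 1950.
This is a case-control study: participants were sampled on outcome status, so risks in the source population cannot be estimated directly — relative risk is not valid here. The odds ratio is the appropriate measure.
OR = (a·d)/(b·c) = (350 × 1950) / (161 × 1029) = 682500 / 165669 = 4.11966

4.12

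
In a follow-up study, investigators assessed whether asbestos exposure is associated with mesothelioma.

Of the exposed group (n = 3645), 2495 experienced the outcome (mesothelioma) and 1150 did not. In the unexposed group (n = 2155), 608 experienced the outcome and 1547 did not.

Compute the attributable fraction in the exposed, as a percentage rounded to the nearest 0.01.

From the description: a = 2495, b = 1150, c = 608, d = 1547.
Risk in exposed = 2495/3645 = 0.68450; risk in unexposed = 608/2155 = 0.28213.
RR = 0.68450/0.28213 = 2.42614
AR% = (RR − 1)/RR × 100 = (2.42614 − 1)/2.42614 × 100 = 58.7823%

58.78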